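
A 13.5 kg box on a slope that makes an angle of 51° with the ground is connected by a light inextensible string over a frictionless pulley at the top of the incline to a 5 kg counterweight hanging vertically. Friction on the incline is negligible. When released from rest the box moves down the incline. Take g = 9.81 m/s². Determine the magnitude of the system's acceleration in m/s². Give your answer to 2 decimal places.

For the box on the incline: the weight component along the slope is m₁g sin 51° = 13.5 × 9.81 × 0.7771 = 102.915 N and the normal force is N = m₁g cos 51° = 83.344 N.
Newton's second law for the box (down-slope positive): 102.915 − T = 13.5 a. For the hanging counterweight (upward positive): T − 5 × 9.81 = 5 a.
Adding the two equations eliminates T: 53.865 = 18.5 a, so a = 2.9116 m/s².

2.91 m/s²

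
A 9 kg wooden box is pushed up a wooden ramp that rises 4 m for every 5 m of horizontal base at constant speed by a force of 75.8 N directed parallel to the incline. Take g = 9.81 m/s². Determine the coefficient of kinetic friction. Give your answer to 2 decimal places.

At constant speed ΣF = 0 along the incline. The applied 75.8 N acts up the slope; the weight component mg sin 38.66° = 55.154 N and kinetic friction μN both act down the slope.
So 75.8 = 55.154 + μ × 68.943, giving μ = (75.8 − 55.154) / 68.943 = 0.2995.

0.30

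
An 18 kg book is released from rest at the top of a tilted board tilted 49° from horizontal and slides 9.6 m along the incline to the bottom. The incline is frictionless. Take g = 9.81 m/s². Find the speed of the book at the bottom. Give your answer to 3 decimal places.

The weight component along the incline is mg sin 49° = 133.267 N and the normal force is N = mg cos 49° = 115.847 N.
With no friction, a = g sin 49° = 7.4037 m/s².
Starting from rest over a distance of 9.6 m, v² = 2aL = 2 × 7.4037 × 9.6 = 142.1510, so v = 11.9227 m/s.

11.923 m/s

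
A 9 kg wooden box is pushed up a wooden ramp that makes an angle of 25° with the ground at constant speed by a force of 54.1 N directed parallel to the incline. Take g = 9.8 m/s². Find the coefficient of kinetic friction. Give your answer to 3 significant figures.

At constant speed ΣF = 0 along the incline. The applied 54.1 N acts up the slope; the weight component mg sin 25° = 37.275 N and kinetic friction μN both act down the slope.
So 54.1 = 37.275 + μ × 79.936, giving μ = (54.1 − 37.275) / 79.936 = 0.2105.

0.210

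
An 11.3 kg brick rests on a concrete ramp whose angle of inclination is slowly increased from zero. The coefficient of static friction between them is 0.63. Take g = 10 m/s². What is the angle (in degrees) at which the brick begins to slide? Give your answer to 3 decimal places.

32.211°

At the threshold of sliding, static friction is at its maximum μ_s N and exactly balances the weight component along the incline: mg sin θ = μ_s mg cos θ.
Hence tan θ = μ_s = 0.63, so θ = arctan(0.63) = 32.2109°.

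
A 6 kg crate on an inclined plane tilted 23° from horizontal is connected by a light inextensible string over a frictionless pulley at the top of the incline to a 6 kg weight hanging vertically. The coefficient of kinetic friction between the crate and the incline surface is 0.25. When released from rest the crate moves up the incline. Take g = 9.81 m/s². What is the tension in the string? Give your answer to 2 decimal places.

47.70 N

For the crate on the incline: the weight component along the slope is m₁g sin 23° = 6 × 9.81 × 0.3907 = 22.997 N and the normal force is N = m₁g cos 23° = 54.181 N.
Kinetic friction opposes the crate's motion up the incline: f = μN = 0.25 × 54.181 = 13.545 N acting down the slope.
Newton's second law for the crate (up-slope positive): T − 22.997 − 13.545 = 6 a. For the hanging weight (downward positive): 6 × 9.81 − T = 6 a.
Adding the two equations eliminates T: 22.318 = 12 a, so a = 1.8598 m/s².
Then from the hanging weight's equation, T = 6 × (9.81 − 1.8598) = 47.701 N.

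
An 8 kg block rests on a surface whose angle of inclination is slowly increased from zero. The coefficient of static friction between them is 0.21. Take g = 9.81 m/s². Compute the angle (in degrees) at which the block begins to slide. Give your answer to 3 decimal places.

11.860°

At the threshold of sliding, static friction is at its maximum μ_s N and exactly balances the weight component along the incline: mg sin θ = μ_s mg cos θ.
Hence tan θ = μ_s = 0.21, so θ = arctan(0.21) = 11.8598°.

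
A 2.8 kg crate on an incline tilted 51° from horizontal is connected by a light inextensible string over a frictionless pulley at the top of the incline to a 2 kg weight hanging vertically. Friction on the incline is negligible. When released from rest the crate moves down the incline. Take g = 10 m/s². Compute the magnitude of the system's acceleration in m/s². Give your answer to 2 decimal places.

For the crate on the incline: the weight component along the slope is m₁g sin 51° = 2.8 × 10 × 0.7771 = 21.759 N and the normal force is N = m₁g cos 51° = 17.621 N.
Newton's second law for the crate (down-slope positive): 21.759 − T = 2.8 a. For the hanging weight (upward positive): T − 2 × 10 = 2 a.
Adding the two equations eliminates T: 1.759 = 4.8 a, so a = 0.3665 m/s².

0.37 m/s²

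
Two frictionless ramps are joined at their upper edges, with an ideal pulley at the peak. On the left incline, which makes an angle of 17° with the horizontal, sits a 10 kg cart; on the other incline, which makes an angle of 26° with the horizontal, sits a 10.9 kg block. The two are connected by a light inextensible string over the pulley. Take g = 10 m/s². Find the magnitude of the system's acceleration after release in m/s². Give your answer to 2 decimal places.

0.89 m/s²

Resolve each weight along its own incline: the 10 kg mass has component 10 × 10 × sin 17° = 29.237 N down its slope, and the 10.9 kg mass has 10.9 × 10 × sin 26° = 47.782 N down its slope.
The 10.9 kg side's 47.782 N exceeds the other side's 29.237 N, so that mass slides down and the 10 kg mass slides up. Taking that direction as positive, Newton's second law for the whole system gives 47.782 − 29.237 = (10 + 10.9) a, so a = 18.545 / 20.9 = 0.8873 m/s².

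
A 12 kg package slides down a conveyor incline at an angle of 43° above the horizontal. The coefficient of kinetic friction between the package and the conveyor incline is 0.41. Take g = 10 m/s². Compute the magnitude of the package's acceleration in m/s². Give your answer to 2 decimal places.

Resolving the weight along the incline: the component pulling the package down the slope is mg sin 43° = 12 × 10 × 0.6820 = 81.840 N, and the normal force is N = mg cos 43° = 12 × 10 × 0.7314 = 87.768 N.
Kinetic friction acts up the slope with magnitude f = μN = 0.41 × 87.768 = 35.985 N.
Net force along the incline is 81.840 − 35.985 = 45.855 N, so a = 45.855 / 12 = 3.8212 m/s².

3.82 m/s²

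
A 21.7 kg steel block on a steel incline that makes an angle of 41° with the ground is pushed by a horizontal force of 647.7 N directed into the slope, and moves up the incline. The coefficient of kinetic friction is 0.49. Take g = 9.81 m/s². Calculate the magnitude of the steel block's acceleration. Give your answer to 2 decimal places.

The horizontal push has components F cos 41° = 647.7 × 0.7547 = 488.819 N up the incline and F sin 41° = 647.7 × 0.6561 = 424.956 N pressing into the surface.
The normal force is therefore N = mg cos 41° + F sin 41° = 160.658 + 424.956 = 585.614 N, and kinetic friction down the slope is μN = 0.49 × 585.614 = 286.951 N.
Along the incline: F cos 41° − mg sin 41° − μN = ma, so 488.819 − 139.669 − 286.951 = 21.7 a, giving a = 2.8663 m/s².

2.87 m/s²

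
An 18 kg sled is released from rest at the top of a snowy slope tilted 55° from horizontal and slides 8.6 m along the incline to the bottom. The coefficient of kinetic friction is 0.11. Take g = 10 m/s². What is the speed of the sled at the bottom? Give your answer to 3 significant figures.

The weight component along the incline is mg sin 55° = 147.447 N and the normal force is N = mg cos 55° = 103.244 N.
Friction up the slope is f = μN = 0.11 × 103.244 = 11.357 N, so the net downslope force is 147.447 − 11.357 = 136.090 N and a = 136.090 / 18 = 7.5606 m/s².
Starting from rest over a distance of 8.6 m, v² = 2aL = 2 × 7.5606 × 8.6 = 130.0423, so v = 11.4036 m/s.

11.4 m/s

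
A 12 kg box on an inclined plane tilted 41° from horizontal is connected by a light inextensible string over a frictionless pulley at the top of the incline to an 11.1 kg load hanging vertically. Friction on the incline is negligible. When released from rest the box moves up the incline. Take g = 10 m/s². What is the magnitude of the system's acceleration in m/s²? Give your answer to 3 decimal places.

1.397 m/s²

For the box on the incline: the weight component along the slope is m₁g sin 41° = 12 × 10 × 0.6561 = 78.732 N and the normal force is N = m₁g cos 41° = 90.565 N.
Newton's second law for the box (up-slope positive): T − 78.732 = 12 a. For the hanging load (downward positive): 11.1 × 10 − T = 11.1 a.
Adding the two equations eliminates T: 32.268 = 23.1 a, so a = 1.3969 m/s².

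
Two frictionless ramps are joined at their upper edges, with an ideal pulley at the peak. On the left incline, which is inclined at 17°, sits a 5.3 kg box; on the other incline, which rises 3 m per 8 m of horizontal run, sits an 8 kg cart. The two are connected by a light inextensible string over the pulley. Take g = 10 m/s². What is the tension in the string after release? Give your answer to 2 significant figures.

21 N

Resolve each weight along its own incline: the 5.3 kg mass has component 5.3 × 10 × sin 17° = 15.496 N down its slope, and the 8 kg mass has 8 × 10 × sin 20.56° = 28.090 N down its slope.
The 8 kg side's 28.090 N exceeds the other side's 15.496 N, so that mass slides down and the 5.3 kg mass slides up. Taking that direction as positive, Newton's second law for the whole system gives 28.090 − 15.496 = (5.3 + 8) a, so a = 12.594 / 13.3 = 0.9469 m/s².
For the 5.3 kg mass (up-slope positive): T − 15.496 = 5.3 × 0.9469, so T = 20.515 N.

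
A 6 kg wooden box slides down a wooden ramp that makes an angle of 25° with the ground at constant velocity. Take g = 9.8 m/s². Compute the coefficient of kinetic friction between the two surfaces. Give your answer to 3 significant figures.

At constant velocity the net force along the incline is zero: mg sin 25° = μ mg cos 25°.
So μ = tan 25° = 0.4226 / 0.9063 = 0.4663.

0.466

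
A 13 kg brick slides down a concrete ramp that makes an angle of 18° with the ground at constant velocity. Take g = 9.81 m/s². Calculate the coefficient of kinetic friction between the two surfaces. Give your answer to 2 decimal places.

0.32

At constant velocity the net force along the incline is zero: mg sin 18° = μ mg cos 18°.
So μ = tan 18° = 0.3090 / 0.9511 = 0.3249.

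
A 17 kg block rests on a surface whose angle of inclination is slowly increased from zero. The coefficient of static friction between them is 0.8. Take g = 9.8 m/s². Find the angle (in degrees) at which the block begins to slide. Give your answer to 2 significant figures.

At the threshold of sliding, static friction is at its maximum μ_s N and exactly balances the weight component along the incline: mg sin θ = μ_s mg cos θ.
Hence tan θ = μ_s = 0.8, so θ = arctan(0.8) = 38.6598°.

39°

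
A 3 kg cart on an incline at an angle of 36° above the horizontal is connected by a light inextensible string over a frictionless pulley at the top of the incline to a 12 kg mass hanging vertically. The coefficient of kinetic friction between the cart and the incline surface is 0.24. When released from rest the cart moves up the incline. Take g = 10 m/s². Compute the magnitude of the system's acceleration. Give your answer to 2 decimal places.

6.44 m/s²

For the cart on the incline: the weight component along the slope is m₁g sin 36° = 3 × 10 × 0.5878 = 17.634 N and the normal force is N = m₁g cos 36° = 24.271 N.
Kinetic friction opposes the cart's motion up the incline: f = μN = 0.24 × 24.271 = 5.825 N acting down the slope.
Newton's second law for the cart (up-slope positive): T − 17.634 − 5.825 = 3 a. For the hanging mass (downward positive): 12 × 10 − T = 12 a.
Adding the two equations eliminates T: 96.541 = 15 a, so a = 6.4361 m/s².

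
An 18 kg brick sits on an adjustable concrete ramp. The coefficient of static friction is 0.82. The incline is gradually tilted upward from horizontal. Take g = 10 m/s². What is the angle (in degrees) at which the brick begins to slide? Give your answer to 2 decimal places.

At the threshold of sliding, static friction is at its maximum μ_s N and exactly balances the weight component along the incline: mg sin θ = μ_s mg cos θ.
Hence tan θ = μ_s = 0.82, so θ = arctan(0.82) = 39.3518°.

39.35°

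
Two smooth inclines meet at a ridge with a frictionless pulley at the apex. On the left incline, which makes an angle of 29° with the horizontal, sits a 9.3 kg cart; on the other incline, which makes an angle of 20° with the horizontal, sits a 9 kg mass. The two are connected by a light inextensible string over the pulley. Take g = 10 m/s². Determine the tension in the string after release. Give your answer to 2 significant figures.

38 N

Resolve each weight along its own incline: the 9.3 kg mass has component 9.3 × 10 × sin 29° = 45.087 N down its slope, and the 9 kg mass has 9 × 10 × sin 20° = 30.782 N down its slope.
The 9.3 kg side's 45.087 N exceeds the other side's 30.782 N, so that mass slides down and the 9 kg mass slides up. Taking that direction as positive, Newton's second law for the whole system gives 45.087 − 30.782 = (9.3 + 9) a, so a = 14.305 / 18.3 = 0.7817 m/s².
For the 9 kg mass (up-slope positive): T − 30.782 = 9 × 0.7817, so T = 37.817 N.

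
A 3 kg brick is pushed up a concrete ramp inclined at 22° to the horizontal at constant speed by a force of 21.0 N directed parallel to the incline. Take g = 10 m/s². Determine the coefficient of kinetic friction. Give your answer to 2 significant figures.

At constant speed ΣF = 0 along the incline. The applied 21.0 N acts up the slope; the weight component mg sin 22° = 11.238 N and kinetic friction μN both act down the slope.
So 21.0 = 11.238 + μ × 27.816, giving μ = (21.0 − 11.238) / 27.816 = 0.3509.

0.35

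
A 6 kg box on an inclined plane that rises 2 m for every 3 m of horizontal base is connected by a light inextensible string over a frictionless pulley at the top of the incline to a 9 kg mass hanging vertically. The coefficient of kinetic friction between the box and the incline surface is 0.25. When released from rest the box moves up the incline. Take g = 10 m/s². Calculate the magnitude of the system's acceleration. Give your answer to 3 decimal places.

2.949 m/s²

For the box on the incline: the weight component along the slope is m₁g sin 33.69° = 6 × 10 × 0.5547 = 33.282 N and the normal force is N = m₁g cos 33.69° = 49.923 N.
Kinetic friction opposes the box's motion up the incline: f = μN = 0.25 × 49.923 = 12.481 N acting down the slope.
Newton's second law for the box (up-slope positive): T − 33.282 − 12.481 = 6 a. For the hanging mass (downward positive): 9 × 10 − T = 9 a.
Adding the two equations eliminates T: 44.237 = 15 a, so a = 2.9491 m/s².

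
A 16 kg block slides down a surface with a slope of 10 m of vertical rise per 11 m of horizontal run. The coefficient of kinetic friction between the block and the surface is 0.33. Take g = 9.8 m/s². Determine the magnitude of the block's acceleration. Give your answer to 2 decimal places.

Resolving the weight along the incline: the component pulling the block down the slope is mg sin 42.27° = 16 × 9.8 × 0.6727 = 105.479 N, and the normal force is N = mg cos 42.27° = 16 × 9.8 × 0.7399 = 116.016 N.
Kinetic friction acts up the slope with magnitude f = μN = 0.33 × 116.016 = 38.285 N.
Net force along the incline is 105.479 − 38.285 = 67.194 N, so a = 67.194 / 16 = 4.1996 m/s².

4.20 m/s²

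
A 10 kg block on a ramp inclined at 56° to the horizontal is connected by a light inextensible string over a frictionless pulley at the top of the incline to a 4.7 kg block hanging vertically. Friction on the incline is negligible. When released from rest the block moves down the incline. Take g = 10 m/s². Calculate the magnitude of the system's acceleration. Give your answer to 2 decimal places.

For the block on the incline: the weight component along the slope is m₁g sin 56° = 10 × 10 × 0.8290 = 82.900 N and the normal force is N = m₁g cos 56° = 55.919 N.
Newton's second law for the block (down-slope positive): 82.900 − T = 10 a. For the hanging block (upward positive): T − 4.7 × 10 = 4.7 a.
Adding the two equations eliminates T: 35.900 = 14.7 a, so a = 2.4422 m/s².

2.44 m/s²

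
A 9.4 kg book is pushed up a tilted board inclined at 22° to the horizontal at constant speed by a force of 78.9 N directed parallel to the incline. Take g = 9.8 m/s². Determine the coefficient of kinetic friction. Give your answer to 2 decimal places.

0.52

At constant speed ΣF = 0 along the incline. The applied 78.9 N acts up the slope; the weight component mg sin 22° = 34.509 N and kinetic friction μN both act down the slope.
So 78.9 = 34.509 + μ × 85.412, giving μ = (78.9 − 34.509) / 85.412 = 0.5197.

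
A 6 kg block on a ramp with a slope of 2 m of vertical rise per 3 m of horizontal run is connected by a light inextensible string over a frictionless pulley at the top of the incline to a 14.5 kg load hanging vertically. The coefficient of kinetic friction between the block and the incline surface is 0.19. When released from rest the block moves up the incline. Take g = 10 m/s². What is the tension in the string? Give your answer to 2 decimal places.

For the block on the incline: the weight component along the slope is m₁g sin 33.69° = 6 × 10 × 0.5547 = 33.282 N and the normal force is N = m₁g cos 33.69° = 49.923 N.
Kinetic friction opposes the block's motion up the incline: f = μN = 0.19 × 49.923 = 9.485 N acting down the slope.
Newton's second law for the block (up-slope positive): T − 33.282 − 9.485 = 6 a. For the hanging load (downward positive): 14.5 × 10 − T = 14.5 a.
Adding the two equations eliminates T: 102.233 = 20.5 a, so a = 4.9870 m/s².
Then from the hanging load's equation, T = 14.5 × (10 − 4.9870) = 72.689 N.

72.69 N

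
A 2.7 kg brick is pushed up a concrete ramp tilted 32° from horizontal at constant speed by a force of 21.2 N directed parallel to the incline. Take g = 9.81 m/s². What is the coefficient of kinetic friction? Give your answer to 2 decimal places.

0.32

At constant speed ΣF = 0 along the incline. The applied 21.2 N acts up the slope; the weight component mg sin 32° = 14.036 N and kinetic friction μN both act down the slope.
So 21.2 = 14.036 + μ × 22.462, giving μ = (21.2 − 14.036) / 22.462 = 0.3189.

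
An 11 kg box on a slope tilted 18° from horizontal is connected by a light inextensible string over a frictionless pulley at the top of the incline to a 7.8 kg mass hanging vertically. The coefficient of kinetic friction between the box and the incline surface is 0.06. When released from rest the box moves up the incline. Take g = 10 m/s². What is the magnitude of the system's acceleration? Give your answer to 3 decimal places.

2.007 m/s²

For the box on the incline: the weight component along the slope is m₁g sin 18° = 11 × 10 × 0.3090 = 33.990 N and the normal force is N = m₁g cos 18° = 104.616 N.
Kinetic friction opposes the box's motion up the incline: f = μN = 0.06 × 104.616 = 6.277 N acting down the slope.
Newton's second law for the box (up-slope positive): T − 33.990 − 6.277 = 11 a. For the hanging mass (downward positive): 7.8 × 10 − T = 7.8 a.
Adding the two equations eliminates T: 37.733 = 18.8 a, so a = 2.0071 m/s².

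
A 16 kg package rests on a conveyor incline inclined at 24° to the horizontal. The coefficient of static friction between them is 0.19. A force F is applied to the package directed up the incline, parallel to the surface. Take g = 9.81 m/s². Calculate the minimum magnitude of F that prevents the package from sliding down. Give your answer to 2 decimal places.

36.60 N

The normal force is N = mg cos 24° = 143.390 N. With F at its minimum the package is on the verge of sliding down, so static friction is at its maximum μ_s N = 0.19 × 143.390 = 27.244 N and acts up the slope.
Equilibrium along the incline: F + μ_s N = mg sin 24°, so F = 63.841 − 27.244 = 36.597 N.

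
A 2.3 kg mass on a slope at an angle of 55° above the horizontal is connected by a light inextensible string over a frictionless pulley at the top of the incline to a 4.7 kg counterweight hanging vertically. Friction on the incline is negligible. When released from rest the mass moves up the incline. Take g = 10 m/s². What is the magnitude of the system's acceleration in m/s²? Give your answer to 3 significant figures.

For the mass on the incline: the weight component along the slope is m₁g sin 55° = 2.3 × 10 × 0.8192 = 18.842 N and the normal force is N = m₁g cos 55° = 13.192 N.
Newton's second law for the mass (up-slope positive): T − 18.842 = 2.3 a. For the hanging counterweight (downward positive): 4.7 × 10 − T = 4.7 a.
Adding the two equations eliminates T: 28.158 = 7 a, so a = 4.0226 m/s².

4.02 m/s²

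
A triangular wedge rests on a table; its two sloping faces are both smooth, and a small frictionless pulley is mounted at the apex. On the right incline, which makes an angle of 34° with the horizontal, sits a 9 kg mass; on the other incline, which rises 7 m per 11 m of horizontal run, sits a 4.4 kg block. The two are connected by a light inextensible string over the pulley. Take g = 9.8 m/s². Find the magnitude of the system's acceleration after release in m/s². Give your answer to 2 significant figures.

Resolve each weight along its own incline: the 9 kg mass has component 9 × 9.8 × sin 34° = 49.321 N down its slope, and the 4.4 kg mass has 4.4 × 9.8 × sin 32.47° = 23.150 N down its slope.
The 9 kg side's 49.321 N exceeds the other side's 23.150 N, so that mass slides down and the 4.4 kg mass slides up. Taking that direction as positive, Newton's second law for the whole system gives 49.321 − 23.150 = (9 + 4.4) a, so a = 26.171 / 13.4 = 1.9531 m/s².

2.0 m/s²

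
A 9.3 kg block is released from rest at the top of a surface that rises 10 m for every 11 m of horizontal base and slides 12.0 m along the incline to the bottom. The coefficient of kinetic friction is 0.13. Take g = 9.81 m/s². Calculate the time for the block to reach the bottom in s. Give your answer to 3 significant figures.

The weight component along the incline is mg sin 42.27° = 61.370 N and the normal force is N = mg cos 42.27° = 67.507 N.
Friction up the slope is f = μN = 0.13 × 67.507 = 8.776 N, so the net downslope force is 61.370 − 8.776 = 52.594 N and a = 52.594 / 9.3 = 5.6553 m/s².
Starting from rest, L = ½at², so t = √(2L/a) = √(2 × 12.0 / 5.6553) = 2.0601 s.

2.06 s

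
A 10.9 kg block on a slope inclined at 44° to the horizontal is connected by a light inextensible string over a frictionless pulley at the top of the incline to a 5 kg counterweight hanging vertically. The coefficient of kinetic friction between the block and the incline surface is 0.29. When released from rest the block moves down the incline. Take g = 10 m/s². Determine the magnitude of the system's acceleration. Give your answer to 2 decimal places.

0.19 m/s²

For the block on the incline: the weight component along the slope is m₁g sin 44° = 10.9 × 10 × 0.6947 = 75.722 N and the normal force is N = m₁g cos 44° = 78.408 N.
Kinetic friction opposes the block's motion down the incline: f = μN = 0.29 × 78.408 = 22.738 N acting up the slope.
Newton's second law for the block (down-slope positive): 75.722 − 22.738 − T = 10.9 a. For the hanging counterweight (upward positive): T − 5 × 10 = 5 a.
Adding the two equations eliminates T: 2.984 = 15.9 a, so a = 0.1877 m/s².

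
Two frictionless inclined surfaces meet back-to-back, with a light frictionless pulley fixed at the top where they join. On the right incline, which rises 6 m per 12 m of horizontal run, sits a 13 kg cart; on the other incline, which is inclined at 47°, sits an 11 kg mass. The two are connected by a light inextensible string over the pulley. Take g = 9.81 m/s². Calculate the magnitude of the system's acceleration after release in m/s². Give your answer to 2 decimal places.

0.91 m/s²

Resolve each weight along its own incline: the 13 kg mass has component 13 × 9.81 × sin 26.57° = 57.033 N down its slope, and the 11 kg mass has 11 × 9.81 × sin 47° = 78.920 N down its slope.
The 11 kg side's 78.920 N exceeds the other side's 57.033 N, so that mass slides down and the 13 kg mass slides up. Taking that direction as positive, Newton's second law for the whole system gives 78.920 − 57.033 = (13 + 11) a, so a = 21.887 / 24 = 0.9120 m/s².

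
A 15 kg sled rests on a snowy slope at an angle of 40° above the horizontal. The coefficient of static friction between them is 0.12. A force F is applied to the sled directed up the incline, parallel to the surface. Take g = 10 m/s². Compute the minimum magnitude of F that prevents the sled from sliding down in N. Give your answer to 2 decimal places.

82.63 N

The normal force is N = mg cos 40° = 114.907 N. With F at its minimum the sled is on the verge of sliding down, so static friction is at its maximum μ_s N = 0.12 × 114.907 = 13.789 N and acts up the slope.
Equilibrium along the incline: F + μ_s N = mg sin 40°, so F = 96.418 − 13.789 = 82.629 N.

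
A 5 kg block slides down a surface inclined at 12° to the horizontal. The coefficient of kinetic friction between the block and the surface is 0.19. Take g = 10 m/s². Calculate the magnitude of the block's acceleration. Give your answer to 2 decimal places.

Resolving the weight along the incline: the component pulling the block down the slope is mg sin 12° = 5 × 10 × 0.2079 = 10.395 N, and the normal force is N = mg cos 12° = 5 × 10 × 0.9781 = 48.905 N.
Kinetic friction acts up the slope with magnitude f = μN = 0.19 × 48.905 = 9.292 N.
Net force along the incline is 10.395 − 9.292 = 1.103 N, so a = 1.103 / 5 = 0.2206 m/s².

0.22 m/s²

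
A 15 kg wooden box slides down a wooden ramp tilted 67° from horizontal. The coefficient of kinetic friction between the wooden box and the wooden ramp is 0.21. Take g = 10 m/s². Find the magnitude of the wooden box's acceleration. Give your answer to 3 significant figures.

Resolving the weight along the incline: the component pulling the wooden box down the slope is mg sin 67° = 15 × 10 × 0.9205 = 138.075 N, and the normal force is N = mg cos 67° = 15 × 10 × 0.3907 = 58.605 N.
Kinetic friction acts up the slope with magnitude f = μN = 0.21 × 58.605 = 12.307 N.
Net force along the incline is 138.075 − 12.307 = 125.768 N, so a = 125.768 / 15 = 8.3845 m/s².

8.38 m/s²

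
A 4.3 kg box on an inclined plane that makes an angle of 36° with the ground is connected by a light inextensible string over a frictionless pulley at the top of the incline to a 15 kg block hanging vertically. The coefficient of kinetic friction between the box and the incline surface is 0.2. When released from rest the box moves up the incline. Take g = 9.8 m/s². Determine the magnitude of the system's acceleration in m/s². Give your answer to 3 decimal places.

5.980 m/s²

For the box on the incline: the weight component along the slope is m₁g sin 36° = 4.3 × 9.8 × 0.5878 = 24.770 N and the normal force is N = m₁g cos 36° = 34.092 N.
Kinetic friction opposes the box's motion up the incline: f = μN = 0.2 × 34.092 = 6.818 N acting down the slope.
Newton's second law for the box (up-slope positive): T − 24.770 − 6.818 = 4.3 a. For the hanging block (downward positive): 15 × 9.8 − T = 15 a.
Adding the two equations eliminates T: 115.412 = 19.3 a, so a = 5.9799 m/s².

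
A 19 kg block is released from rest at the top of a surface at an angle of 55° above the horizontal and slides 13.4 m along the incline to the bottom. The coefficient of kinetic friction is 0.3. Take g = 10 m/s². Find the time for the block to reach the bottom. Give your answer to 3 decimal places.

The weight component along the incline is mg sin 55° = 155.639 N and the normal force is N = mg cos 55° = 108.980 N.
Friction up the slope is f = μN = 0.3 × 108.980 = 32.694 N, so the net downslope force is 155.639 − 32.694 = 122.945 N and a = 122.945 / 19 = 6.4708 m/s².
Starting from rest, L = ½at², so t = √(2L/a) = √(2 × 13.4 / 6.4708) = 2.0351 s.

2.035 s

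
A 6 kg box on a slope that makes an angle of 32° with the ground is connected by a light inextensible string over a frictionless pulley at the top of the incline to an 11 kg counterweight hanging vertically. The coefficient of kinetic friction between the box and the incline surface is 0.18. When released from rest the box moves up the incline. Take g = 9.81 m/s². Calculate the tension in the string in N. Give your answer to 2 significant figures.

64 N

For the box on the incline: the weight component along the slope is m₁g sin 32° = 6 × 9.81 × 0.5299 = 31.190 N and the normal force is N = m₁g cos 32° = 49.916 N.
Kinetic friction opposes the box's motion up the incline: f = μN = 0.18 × 49.916 = 8.985 N acting down the slope.
Newton's second law for the box (up-slope positive): T − 31.190 − 8.985 = 6 a. For the hanging counterweight (downward positive): 11 × 9.81 − T = 11 a.
Adding the two equations eliminates T: 67.735 = 17 a, so a = 3.9844 m/s².
Then from the hanging counterweight's equation, T = 11 × (9.81 − 3.9844) = 64.082 N.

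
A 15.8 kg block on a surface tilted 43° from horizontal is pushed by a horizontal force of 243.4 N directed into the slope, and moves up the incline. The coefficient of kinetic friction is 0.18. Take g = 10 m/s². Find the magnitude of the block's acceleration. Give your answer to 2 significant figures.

1.2 m/s²

The horizontal push has components F cos 43° = 243.4 × 0.7314 = 178.023 N up the incline and F sin 43° = 243.4 × 0.6820 = 165.999 N pressing into the surface.
The normal force is therefore N = mg cos 43° + F sin 43° = 115.561 + 165.999 = 281.560 N, and kinetic friction down the slope is μN = 0.18 × 281.560 = 50.681 N.
Along the incline: F cos 43° − mg sin 43° − μN = ma, so 178.023 − 107.756 − 50.681 = 15.8 a, giving a = 1.2396 m/s².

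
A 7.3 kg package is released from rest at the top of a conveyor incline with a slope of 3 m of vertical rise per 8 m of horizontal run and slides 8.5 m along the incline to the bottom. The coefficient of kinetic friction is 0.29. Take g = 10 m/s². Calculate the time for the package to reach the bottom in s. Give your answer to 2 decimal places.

The weight component along the incline is mg sin 20.56° = 25.632 N and the normal force is N = mg cos 20.56° = 68.352 N.
Friction up the slope is f = μN = 0.29 × 68.352 = 19.822 N, so the net downslope force is 25.632 − 19.822 = 5.810 N and a = 5.810 / 7.3 = 0.7959 m/s².
Starting from rest, L = ½at², so t = √(2L/a) = √(2 × 8.5 / 0.7959) = 4.6216 s.

4.62 s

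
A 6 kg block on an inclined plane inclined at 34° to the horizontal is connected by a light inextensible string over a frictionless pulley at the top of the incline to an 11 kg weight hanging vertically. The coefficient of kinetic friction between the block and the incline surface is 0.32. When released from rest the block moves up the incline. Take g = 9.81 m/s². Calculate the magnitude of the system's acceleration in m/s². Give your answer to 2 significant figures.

For the block on the incline: the weight component along the slope is m₁g sin 34° = 6 × 9.81 × 0.5592 = 32.915 N and the normal force is N = m₁g cos 34° = 48.797 N.
Kinetic friction opposes the block's motion up the incline: f = μN = 0.32 × 48.797 = 15.615 N acting down the slope.
Newton's second law for the block (up-slope positive): T − 32.915 − 15.615 = 6 a. For the hanging weight (downward positive): 11 × 9.81 − T = 11 a.
Adding the two equations eliminates T: 59.380 = 17 a, so a = 3.4929 m/s².

3.5 m/s²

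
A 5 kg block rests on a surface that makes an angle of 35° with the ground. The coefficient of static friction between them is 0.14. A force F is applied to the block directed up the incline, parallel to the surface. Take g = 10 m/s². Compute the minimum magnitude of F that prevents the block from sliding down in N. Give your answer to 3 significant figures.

The normal force is N = mg cos 35° = 40.958 N. With F at its minimum the block is on the verge of sliding down, so static friction is at its maximum μ_s N = 0.14 × 40.958 = 5.734 N and acts up the slope.
Equilibrium along the incline: F + μ_s N = mg sin 35°, so F = 28.679 − 5.734 = 22.945 N.

22.9 N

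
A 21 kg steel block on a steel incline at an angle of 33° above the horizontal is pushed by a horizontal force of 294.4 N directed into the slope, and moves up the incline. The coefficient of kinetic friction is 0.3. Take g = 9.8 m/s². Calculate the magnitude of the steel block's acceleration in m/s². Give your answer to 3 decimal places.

The horizontal push has components F cos 33° = 294.4 × 0.8387 = 246.913 N up the incline and F sin 33° = 294.4 × 0.5446 = 160.330 N pressing into the surface.
The normal force is therefore N = mg cos 33° + F sin 33° = 172.604 + 160.330 = 332.934 N, and kinetic friction down the slope is μN = 0.3 × 332.934 = 99.880 N.
Along the incline: F cos 33° − mg sin 33° − μN = ma, so 246.913 − 112.079 − 99.880 = 21 a, giving a = 1.6645 m/s².

1.664 m/s²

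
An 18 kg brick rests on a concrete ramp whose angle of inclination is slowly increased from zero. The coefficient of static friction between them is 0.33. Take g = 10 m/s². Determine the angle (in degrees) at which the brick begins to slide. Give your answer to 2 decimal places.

18.26°

At the threshold of sliding, static friction is at its maximum μ_s N and exactly balances the weight component along the incline: mg sin θ = μ_s mg cos θ.
Hence tan θ = μ_s = 0.33, so θ = arctan(0.33) = 18.2629°.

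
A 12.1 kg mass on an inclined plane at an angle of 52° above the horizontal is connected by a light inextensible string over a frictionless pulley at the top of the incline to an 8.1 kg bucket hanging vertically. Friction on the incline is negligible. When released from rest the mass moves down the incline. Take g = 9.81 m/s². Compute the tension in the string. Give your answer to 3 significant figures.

85.1 N

For the mass on the incline: the weight component along the slope is m₁g sin 52° = 12.1 × 9.81 × 0.7880 = 93.536 N and the normal force is N = m₁g cos 52° = 73.080 N.
Newton's second law for the mass (down-slope positive): 93.536 − T = 12.1 a. For the hanging bucket (upward positive): T − 8.1 × 9.81 = 8.1 a.
Adding the two equations eliminates T: 14.075 = 20.2 a, so a = 0.6968 m/s².
Then from the hanging bucket's equation, T = 8.1 × (9.81 + 0.6968) = 85.105 N.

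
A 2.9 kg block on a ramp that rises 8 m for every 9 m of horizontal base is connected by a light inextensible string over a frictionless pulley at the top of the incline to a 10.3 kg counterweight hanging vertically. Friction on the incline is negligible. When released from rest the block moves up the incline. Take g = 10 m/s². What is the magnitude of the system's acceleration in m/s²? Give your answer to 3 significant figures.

For the block on the incline: the weight component along the slope is m₁g sin 41.63° = 2.9 × 10 × 0.6644 = 19.268 N and the normal force is N = m₁g cos 41.63° = 21.675 N.
Newton's second law for the block (up-slope positive): T − 19.268 = 2.9 a. For the hanging counterweight (downward positive): 10.3 × 10 − T = 10.3 a.
Adding the two equations eliminates T: 83.732 = 13.2 a, so a = 6.3433 m/s².

6.34 m/s²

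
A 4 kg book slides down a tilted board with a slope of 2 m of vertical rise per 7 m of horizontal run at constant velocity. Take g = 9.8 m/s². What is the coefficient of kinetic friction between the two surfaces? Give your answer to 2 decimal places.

At constant velocity the net force along the incline is zero: mg sin 15.95° = μ mg cos 15.95°.
So μ = tan 15.95° = 0.2747 / 0.9615 = 0.2857.

0.29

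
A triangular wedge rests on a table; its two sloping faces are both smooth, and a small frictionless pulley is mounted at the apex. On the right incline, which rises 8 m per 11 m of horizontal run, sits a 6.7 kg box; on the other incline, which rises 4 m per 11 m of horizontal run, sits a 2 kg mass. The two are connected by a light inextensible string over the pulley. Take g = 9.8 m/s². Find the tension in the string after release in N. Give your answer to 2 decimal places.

14.04 N

Resolve each weight along its own incline: the 6.7 kg mass has component 6.7 × 9.8 × sin 36.03° = 38.619 N down its slope, and the 2 kg mass has 2 × 9.8 × sin 19.98° = 6.698 N down its slope.
The 6.7 kg side's 38.619 N exceeds the other side's 6.698 N, so that mass slides down and the 2 kg mass slides up. Taking that direction as positive, Newton's second law for the whole system gives 38.619 − 6.698 = (6.7 + 2) a, so a = 31.921 / 8.7 = 3.6691 m/s².
For the 2 kg mass (up-slope positive): T − 6.698 = 2 × 3.6691, so T = 14.036 N.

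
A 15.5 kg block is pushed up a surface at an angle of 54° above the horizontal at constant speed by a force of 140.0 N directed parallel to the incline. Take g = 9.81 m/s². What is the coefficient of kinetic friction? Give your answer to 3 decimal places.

At constant speed ΣF = 0 along the incline. The applied 140.0 N acts up the slope; the weight component mg sin 54° = 123.015 N and kinetic friction μN both act down the slope.
So 140.0 = 123.015 + μ × 89.376, giving μ = (140.0 − 123.015) / 89.376 = 0.1900.

0.190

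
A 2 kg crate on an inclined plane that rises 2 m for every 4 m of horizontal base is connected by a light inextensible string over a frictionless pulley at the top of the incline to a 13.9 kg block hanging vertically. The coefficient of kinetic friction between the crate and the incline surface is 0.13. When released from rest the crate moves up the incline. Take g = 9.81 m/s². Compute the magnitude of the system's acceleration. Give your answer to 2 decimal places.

For the crate on the incline: the weight component along the slope is m₁g sin 26.57° = 2 × 9.81 × 0.4472 = 8.774 N and the normal force is N = m₁g cos 26.57° = 17.549 N.
Kinetic friction opposes the crate's motion up the incline: f = μN = 0.13 × 17.549 = 2.281 N acting down the slope.
Newton's second law for the crate (up-slope positive): T − 8.774 − 2.281 = 2 a. For the hanging block (downward positive): 13.9 × 9.81 − T = 13.9 a.
Adding the two equations eliminates T: 125.304 = 15.9 a, so a = 7.8808 m/s².

7.88 m/s²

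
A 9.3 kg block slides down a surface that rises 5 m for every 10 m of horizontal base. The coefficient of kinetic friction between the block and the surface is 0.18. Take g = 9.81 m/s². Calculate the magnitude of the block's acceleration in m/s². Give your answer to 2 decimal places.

2.81 m/s²

Resolving the weight along the incline: the component pulling the block down the slope is mg sin 26.57° = 9.3 × 9.81 × 0.4472 = 40.799 N, and the normal force is N = mg cos 26.57° = 9.3 × 9.81 × 0.8944 = 81.599 N.
Kinetic friction acts up the slope with magnitude f = μN = 0.18 × 81.599 = 14.688 N.
Net force along the incline is 40.799 − 14.688 = 26.111 N, so a = 26.111 / 9.3 = 2.8076 m/s².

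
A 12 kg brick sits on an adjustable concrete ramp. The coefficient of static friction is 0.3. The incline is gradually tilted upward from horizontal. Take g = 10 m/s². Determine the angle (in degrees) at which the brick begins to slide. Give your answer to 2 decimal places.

16.70°

At the threshold of sliding, static friction is at its maximum μ_s N and exactly balances the weight component along the incline: mg sin θ = μ_s mg cos θ.
Hence tan θ = μ_s = 0.3, so θ = arctan(0.3) = 16.6992°.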